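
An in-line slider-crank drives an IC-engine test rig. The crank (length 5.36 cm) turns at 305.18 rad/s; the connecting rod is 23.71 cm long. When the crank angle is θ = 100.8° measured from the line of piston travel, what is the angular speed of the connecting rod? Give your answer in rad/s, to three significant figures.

13.3

ω = 305.2 rad/s
The rod makes angle φ with the slider axis where L sinφ = r sinθ; differentiating, L cosφ·φ̇ = r ω cosθ.
L cosφ = √(L² − r² sin²θ) = 0.23118 m.
|ω_rod| = r ω |cosθ| / √(L² − r² sin²θ) = 0.0536·305.2·0.18738/0.23118 = 13.259 rad/s.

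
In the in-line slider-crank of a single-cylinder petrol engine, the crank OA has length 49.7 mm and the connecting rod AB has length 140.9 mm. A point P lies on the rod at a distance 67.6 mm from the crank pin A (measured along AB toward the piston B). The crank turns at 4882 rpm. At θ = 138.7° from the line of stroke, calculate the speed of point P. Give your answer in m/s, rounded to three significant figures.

17.6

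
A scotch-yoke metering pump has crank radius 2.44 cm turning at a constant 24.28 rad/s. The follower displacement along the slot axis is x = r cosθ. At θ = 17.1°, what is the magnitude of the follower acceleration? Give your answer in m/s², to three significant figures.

13.7

ω = 24.28 rad/s
x = r cosθ ⇒ ẍ = −rω² cosθ (ω constant).
|a| = rω²|cosθ| = 0.0244·(24.28)²·|cos 17.1°| = 13.748 m/s².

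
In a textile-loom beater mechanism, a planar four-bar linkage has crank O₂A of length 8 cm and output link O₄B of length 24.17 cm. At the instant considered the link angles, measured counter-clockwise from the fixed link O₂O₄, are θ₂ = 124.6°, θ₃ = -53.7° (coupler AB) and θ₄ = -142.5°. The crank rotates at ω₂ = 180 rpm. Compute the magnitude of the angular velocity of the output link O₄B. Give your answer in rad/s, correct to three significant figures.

0.185

ω₂ = 18.85 rad/s (from 180 rpm).
Differentiating the loop-closure r₂e^{iθ₂}+r₃e^{iθ₃}=r₁+r₄e^{iθ₄} gives r₂ω₂e^{iθ₂}+r₃ω₃e^{iθ₃}=r₄ω₄e^{iθ₄}.
Eliminating the other unknown: ω₄ = r₂ω₂ sin(θ₂−θ₃) / [r₄ sin(θ₄−θ₃)].
Numerator sine = +0.02967; denominator sine = -0.99978.
Result = 0.08·18.85·(+0.02967) / (0.2417·(-0.99978)) = -0.18513 rad/s; magnitude 0.18513 rad/s.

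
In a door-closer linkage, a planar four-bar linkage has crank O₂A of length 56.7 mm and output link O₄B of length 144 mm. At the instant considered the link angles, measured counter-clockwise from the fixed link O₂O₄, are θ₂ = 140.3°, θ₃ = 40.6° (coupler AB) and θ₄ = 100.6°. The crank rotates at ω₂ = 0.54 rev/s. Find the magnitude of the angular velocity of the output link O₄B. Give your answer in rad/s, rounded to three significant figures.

1.52

ω₂ = 3.393 rad/s (from 0.54 rev/s).
Differentiating the loop-closure r₂e^{iθ₂}+r₃e^{iθ₃}=r₁+r₄e^{iθ₄} gives r₂ω₂e^{iθ₂}+r₃ω₃e^{iθ₃}=r₄ω₄e^{iθ₄}.
Eliminating the other unknown: ω₄ = r₂ω₂ sin(θ₂−θ₃) / [r₄ sin(θ₄−θ₃)].
Numerator sine = +0.98570; denominator sine = +0.86603.
Result = 0.0567·3.393·(+0.98570) / (0.144·(+0.86603)) = +1.5206 rad/s; magnitude 1.5206 rad/s.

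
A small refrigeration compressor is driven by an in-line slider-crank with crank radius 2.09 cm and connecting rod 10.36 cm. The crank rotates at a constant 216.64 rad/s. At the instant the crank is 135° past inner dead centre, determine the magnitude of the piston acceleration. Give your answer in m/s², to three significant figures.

ω = 216.6 rad/s
x(θ) = r cosθ + √(L² − r² sin²θ); with ω constant, a = ω²·d²x/dθ².
d²x/dθ² = −r cosθ − r²(cos2θ)/√u − r⁴ sin²2θ/(4u^{3/2}),  u = L² − r² sin²θ = 0.0105146 m².
Substituting r = 0.0209 m, L = 0.1036 m, θ = 135°: d²x/dθ² = +0.014734 m.
a = ω²·d²x/dθ² = (216.6)²·(+0.014734) = +691.52 m/s²;  |a| = 691.52 m/s².

692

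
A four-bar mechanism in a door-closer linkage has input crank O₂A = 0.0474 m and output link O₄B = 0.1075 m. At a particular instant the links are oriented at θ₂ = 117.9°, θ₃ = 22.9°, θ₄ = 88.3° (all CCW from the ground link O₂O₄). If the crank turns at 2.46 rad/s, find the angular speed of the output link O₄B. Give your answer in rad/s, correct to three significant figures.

1.19

ω₂ = 2.46 rad/s
Differentiating the loop-closure r₂e^{iθ₂}+r₃e^{iθ₃}=r₁+r₄e^{iθ₄} gives r₂ω₂e^{iθ₂}+r₃ω₃e^{iθ₃}=r₄ω₄e^{iθ₄}.
Eliminating the other unknown: ω₄ = r₂ω₂ sin(θ₂−θ₃) / [r₄ sin(θ₄−θ₃)].
Numerator sine = +0.99619; denominator sine = +0.90924.
Result = 0.0474·2.46·(+0.99619) / (0.1075·(+0.90924)) = +1.1884 rad/s; magnitude 1.1884 rad/s.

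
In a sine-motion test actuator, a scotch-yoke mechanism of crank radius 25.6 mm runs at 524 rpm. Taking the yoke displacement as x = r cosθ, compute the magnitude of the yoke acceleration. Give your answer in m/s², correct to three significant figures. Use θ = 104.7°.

ω = 54.87 rad/s (from 524 rpm).
x = r cosθ ⇒ ẍ = −rω² cosθ (ω constant).
|a| = rω²|cosθ| = 0.0256·(54.87)²·|cos 104.7°| = 19.56 m/s².

19.6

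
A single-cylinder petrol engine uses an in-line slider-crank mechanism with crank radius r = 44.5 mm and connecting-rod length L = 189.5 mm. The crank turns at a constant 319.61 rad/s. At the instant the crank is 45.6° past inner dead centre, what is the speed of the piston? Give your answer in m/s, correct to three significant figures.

ω = 319.6 rad/s
For an in-line slider-crank, x = r cosθ + √(L² − r² sin²θ), so v = −rω sinθ·[1 + r cosθ/√(L² − r² sin²θ)].
With r = 0.0445 m, L = 0.1895 m, θ = 45.6°: √(L² − r² sin²θ) = 0.18681 m.
v = −0.0445·319.6·0.71447·[1 + 0.0445·0.69966/0.18681] = -11.855 m/s.
|v| = 11.855 m/s.

11.9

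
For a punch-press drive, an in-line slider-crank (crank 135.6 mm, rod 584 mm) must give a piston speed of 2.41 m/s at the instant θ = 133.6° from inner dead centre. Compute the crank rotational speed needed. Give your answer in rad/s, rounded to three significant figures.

For an in-line slider-crank, |v_piston| = rω|sinθ|·[1 + r cosθ/√(L² − r² sin²θ)].
With r = 0.1356 m, L = 0.584 m, θ = 133.6°: the bracketed kinematic factor |dx/dθ| = 0.082247 m.
ω = v/|dx/dθ| = 2.41/0.082247 = 29.302 rad/s.

29.3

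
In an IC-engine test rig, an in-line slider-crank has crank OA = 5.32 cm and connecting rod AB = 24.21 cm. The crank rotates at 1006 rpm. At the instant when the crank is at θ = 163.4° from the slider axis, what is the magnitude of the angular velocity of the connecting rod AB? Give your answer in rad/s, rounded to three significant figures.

ω = 105.3 rad/s (converted from 1006 rpm).
The rod makes angle φ with the slider axis where L sinφ = r sinθ; differentiating, L cosφ·φ̇ = r ω cosθ.
L cosφ = √(L² − r² sin²θ) = 0.24162 m.
|ω_rod| = r ω |cosθ| / √(L² − r² sin²θ) = 0.0532·105.3·0.95832/0.24162 = 22.229 rad/s.

22.2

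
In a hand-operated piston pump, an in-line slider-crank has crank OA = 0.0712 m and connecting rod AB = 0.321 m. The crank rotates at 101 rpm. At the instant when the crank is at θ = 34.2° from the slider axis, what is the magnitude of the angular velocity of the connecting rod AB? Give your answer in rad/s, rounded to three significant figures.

1.96

ω = 10.58 rad/s (converted from 101 rpm).
The rod makes angle φ with the slider axis where L sinφ = r sinθ; differentiating, L cosφ·φ̇ = r ω cosθ.
L cosφ = √(L² − r² sin²θ) = 0.3185 m.
|ω_rod| = r ω |cosθ| / √(L² − r² sin²θ) = 0.0712·10.58·0.82708/0.3185 = 1.9556 rad/s.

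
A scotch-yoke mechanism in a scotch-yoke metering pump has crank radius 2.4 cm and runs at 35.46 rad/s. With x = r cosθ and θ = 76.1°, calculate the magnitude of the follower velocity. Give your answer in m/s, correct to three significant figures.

0.826

ω = 35.46 rad/s
x = r cosθ ⇒ ẋ = −rω sinθ.
|v| = rω|sinθ| = 0.024·35.46·|sin 76.1°| = 0.82612 m/s.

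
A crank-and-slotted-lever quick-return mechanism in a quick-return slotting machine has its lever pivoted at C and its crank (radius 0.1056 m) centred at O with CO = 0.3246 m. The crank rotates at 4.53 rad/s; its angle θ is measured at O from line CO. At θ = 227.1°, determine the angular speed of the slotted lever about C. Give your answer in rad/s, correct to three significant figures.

ω = 4.53 rad/s
Crank pin A relative to C: A = (d + r cosθ, r sinθ); lever angle φ = atan2(r sinθ, d + r cosθ).
Differentiating tanφ: φ̇ = rω(d cosθ + r)/(d² + r² + 2dr cosθ).
d² + r² + 2dr cosθ = |CA|² = 0.0698493 m²;  d cosθ + r = -0.11536 m.
|ω_lever| = |0.1056·4.53·-0.11536| / 0.0698493 = 0.79006 rad/s.

0.790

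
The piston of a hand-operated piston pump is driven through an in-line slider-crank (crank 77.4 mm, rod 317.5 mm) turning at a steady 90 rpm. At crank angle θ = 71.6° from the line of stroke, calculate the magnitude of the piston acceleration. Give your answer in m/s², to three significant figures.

ω = 2π·90/60 = 9.425 rad/s
x(θ) = r cosθ + √(L² − r² sin²θ); with ω constant, a = ω²·d²x/dθ².
d²x/dθ² = −r cosθ − r²(cos2θ)/√u − r⁴ sin²2θ/(4u^{3/2}),  u = L² − r² sin²θ = 0.0954124 m².
Substituting r = 0.0774 m, L = 0.3175 m, θ = 71.6°: d²x/dθ² = -0.0090107 m.
a = ω²·d²x/dθ² = (9.425)²·(-0.0090107) = -0.80038 m/s²;  |a| = 0.80038 m/s².

0.800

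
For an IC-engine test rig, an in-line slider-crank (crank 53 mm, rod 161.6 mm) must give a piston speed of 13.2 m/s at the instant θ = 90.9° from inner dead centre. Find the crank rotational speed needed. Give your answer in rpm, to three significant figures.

For an in-line slider-crank, |v_piston| = rω|sinθ|·[1 + r cosθ/√(L² − r² sin²θ)].
With r = 0.053 m, L = 0.1616 m, θ = 90.9°: the bracketed kinematic factor |dx/dθ| = 0.052704 m.
ω = v/|dx/dθ| = 13.2/0.052704 = 250.45 rad/s.
N = 60ω/(2π) = 2391.7 rpm.

2390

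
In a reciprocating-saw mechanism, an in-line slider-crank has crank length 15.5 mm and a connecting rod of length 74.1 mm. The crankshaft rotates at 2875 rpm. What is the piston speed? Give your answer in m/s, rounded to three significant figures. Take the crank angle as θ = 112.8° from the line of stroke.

ω = 2π·2875/60 = 301.1 rad/s
For an in-line slider-crank, x = r cosθ + √(L² − r² sin²θ), so v = −rω sinθ·[1 + r cosθ/√(L² − r² sin²θ)].
With r = 0.0155 m, L = 0.0741 m, θ = 112.8°: √(L² − r² sin²θ) = 0.072709 m.
v = −0.0155·301.1·0.92186·[1 + 0.0155·-0.38752/0.072709] = -3.9466 m/s.
|v| = 3.9466 m/s.

3.95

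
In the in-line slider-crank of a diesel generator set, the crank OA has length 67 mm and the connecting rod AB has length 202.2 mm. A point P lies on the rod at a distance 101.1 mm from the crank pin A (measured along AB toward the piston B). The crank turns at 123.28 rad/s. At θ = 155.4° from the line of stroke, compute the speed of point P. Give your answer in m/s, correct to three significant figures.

4.75

ω = 123.3 rad/s.  Crank-pin speed |V_A| = rω = 8.2598 m/s, perpendicular to OA.
Rod angle: sinφ = −(r/L) sinθ ⇒ φ = -7.928°; ω_rod = −rω cosθ/√(L²−r²sin²θ) = +37.5 rad/s.
V_P = V_A + ω_rod × AP, with AP = 0.1011 m along the rod.
Components: V_Px = −rω sinθ − a·ω_rod·sinφ = -2.9154 m/s;  V_Py = rω cosθ + a·ω_rod·cosφ = -3.755 m/s.
|V_P| = √(V_Px² + V_Py²) = 4.7539 m/s.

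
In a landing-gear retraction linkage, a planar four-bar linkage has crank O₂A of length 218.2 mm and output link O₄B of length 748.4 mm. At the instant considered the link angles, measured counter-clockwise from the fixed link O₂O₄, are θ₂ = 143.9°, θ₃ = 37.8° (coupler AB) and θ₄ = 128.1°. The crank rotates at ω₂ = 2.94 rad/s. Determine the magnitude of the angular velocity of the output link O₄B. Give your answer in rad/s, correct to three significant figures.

ω₂ = 2.94 rad/s
Differentiating the loop-closure r₂e^{iθ₂}+r₃e^{iθ₃}=r₁+r₄e^{iθ₄} gives r₂ω₂e^{iθ₂}+r₃ω₃e^{iθ₃}=r₄ω₄e^{iθ₄}.
Eliminating the other unknown: ω₄ = r₂ω₂ sin(θ₂−θ₃) / [r₄ sin(θ₄−θ₃)].
Numerator sine = +0.96078; denominator sine = +0.99999.
Result = 0.2182·2.94·(+0.96078) / (0.7484·(+0.99999)) = +0.82356 rad/s; magnitude 0.82356 rad/s.

0.824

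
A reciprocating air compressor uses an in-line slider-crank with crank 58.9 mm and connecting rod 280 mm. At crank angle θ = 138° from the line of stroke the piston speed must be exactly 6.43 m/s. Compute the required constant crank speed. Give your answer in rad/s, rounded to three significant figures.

194

For an in-line slider-crank, |v_piston| = rω|sinθ|·[1 + r cosθ/√(L² − r² sin²θ)].
With r = 0.0589 m, L = 0.28 m, θ = 138°: the bracketed kinematic factor |dx/dθ| = 0.033189 m.
ω = v/|dx/dθ| = 6.43/0.033189 = 193.74 rad/s.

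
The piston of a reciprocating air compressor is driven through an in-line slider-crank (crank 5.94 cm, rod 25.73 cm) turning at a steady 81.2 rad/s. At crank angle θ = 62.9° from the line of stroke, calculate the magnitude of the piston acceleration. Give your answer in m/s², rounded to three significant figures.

125

ω = 81.2 rad/s
x(θ) = r cosθ + √(L² − r² sin²θ); with ω constant, a = ω²·d²x/dθ².
d²x/dθ² = −r cosθ − r²(cos2θ)/√u − r⁴ sin²2θ/(4u^{3/2}),  u = L² − r² sin²θ = 0.0634071 m².
Substituting r = 0.0594 m, L = 0.2573 m, θ = 62.9°: d²x/dθ² = -0.018991 m.
a = ω²·d²x/dθ² = (81.2)²·(-0.018991) = -125.22 m/s²;  |a| = 125.22 m/s².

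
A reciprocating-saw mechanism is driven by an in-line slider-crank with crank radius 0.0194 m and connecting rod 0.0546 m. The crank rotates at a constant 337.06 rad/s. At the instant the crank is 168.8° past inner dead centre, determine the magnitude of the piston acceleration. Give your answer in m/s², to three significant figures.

1430

ω = 337.1 rad/s
x(θ) = r cosθ + √(L² − r² sin²θ); with ω constant, a = ω²·d²x/dθ².
d²x/dθ² = −r cosθ − r²(cos2θ)/√u − r⁴ sin²2θ/(4u^{3/2}),  u = L² − r² sin²θ = 0.00296696 m².
Substituting r = 0.0194 m, L = 0.0546 m, θ = 168.8°: d²x/dθ² = +0.012611 m.
a = ω²·d²x/dθ² = (337.1)²·(+0.012611) = +1432.7 m/s²;  |a| = 1432.7 m/s².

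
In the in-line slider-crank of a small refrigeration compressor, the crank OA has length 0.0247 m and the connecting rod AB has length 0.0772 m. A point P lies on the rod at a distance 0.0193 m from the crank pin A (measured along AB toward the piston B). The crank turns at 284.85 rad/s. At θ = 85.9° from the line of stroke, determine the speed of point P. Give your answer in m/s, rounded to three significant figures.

ω = 284.9 rad/s.  Crank-pin speed |V_A| = rω = 7.0358 m/s, perpendicular to OA.
Rod angle: sinφ = −(r/L) sinθ ⇒ φ = -18.610°; ω_rod = −rω cosθ/√(L²−r²sin²θ) = -6.8756 rad/s.
V_P = V_A + ω_rod × AP, with AP = 0.0193 m along the rod.
Components: V_Px = −rω sinθ − a·ω_rod·sinφ = -7.0601 m/s;  V_Py = rω cosθ + a·ω_rod·cosφ = +0.37728 m/s.
|V_P| = √(V_Px² + V_Py²) = 7.0702 m/s.

7.07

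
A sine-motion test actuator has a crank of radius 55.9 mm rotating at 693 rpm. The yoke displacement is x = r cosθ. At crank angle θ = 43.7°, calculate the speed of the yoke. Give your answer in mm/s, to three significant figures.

ω = 72.57 rad/s (from 693 rpm).
x = r cosθ ⇒ ẋ = −rω sinθ.
|v| = rω|sinθ| = 0.0559·72.57·|sin 43.7°| = 2.8027 m/s = 2802.7 mm/s.

2800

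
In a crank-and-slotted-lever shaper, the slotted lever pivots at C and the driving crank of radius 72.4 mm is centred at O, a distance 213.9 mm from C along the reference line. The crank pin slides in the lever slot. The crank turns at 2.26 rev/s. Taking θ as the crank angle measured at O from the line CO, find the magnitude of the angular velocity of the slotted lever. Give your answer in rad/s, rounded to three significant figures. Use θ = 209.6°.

4.85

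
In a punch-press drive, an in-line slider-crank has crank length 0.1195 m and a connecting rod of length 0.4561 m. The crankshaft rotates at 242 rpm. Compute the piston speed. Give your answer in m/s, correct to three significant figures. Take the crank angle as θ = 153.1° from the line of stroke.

1.05

ω = 2π·242/60 = 25.34 rad/s
For an in-line slider-crank, x = r cosθ + √(L² − r² sin²θ), so v = −rω sinθ·[1 + r cosθ/√(L² − r² sin²θ)].
With r = 0.1195 m, L = 0.4561 m, θ = 153.1°: √(L² − r² sin²θ) = 0.45288 m.
v = −0.1195·25.34·0.45243·[1 + 0.1195·-0.89180/0.45288] = -1.0477 m/s.
|v| = 1.0477 m/s.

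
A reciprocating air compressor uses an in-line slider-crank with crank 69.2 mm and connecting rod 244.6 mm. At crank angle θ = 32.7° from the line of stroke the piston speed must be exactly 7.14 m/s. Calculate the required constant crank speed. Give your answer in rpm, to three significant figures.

1470

For an in-line slider-crank, |v_piston| = rω|sinθ|·[1 + r cosθ/√(L² − r² sin²θ)].
With r = 0.0692 m, L = 0.2446 m, θ = 32.7°: the bracketed kinematic factor |dx/dθ| = 0.046391 m.
ω = v/|dx/dθ| = 7.14/0.046391 = 153.91 rad/s.
N = 60ω/(2π) = 1469.7 rpm.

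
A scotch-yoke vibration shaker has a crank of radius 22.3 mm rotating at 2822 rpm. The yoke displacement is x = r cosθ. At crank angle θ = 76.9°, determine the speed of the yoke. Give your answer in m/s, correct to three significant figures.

ω = 295.5 rad/s (from 2822 rpm).
x = r cosθ ⇒ ẋ = −rω sinθ.
|v| = rω|sinθ| = 0.0223·295.5·|sin 76.9°| = 6.4186 m/s.

6.42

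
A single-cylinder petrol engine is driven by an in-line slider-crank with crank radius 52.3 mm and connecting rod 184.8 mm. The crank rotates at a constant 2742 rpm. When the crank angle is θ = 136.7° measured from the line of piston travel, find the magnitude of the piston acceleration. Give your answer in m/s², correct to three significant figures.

3040

ω = 2π·2742/60 = 287.1 rad/s
x(θ) = r cosθ + √(L² − r² sin²θ); with ω constant, a = ω²·d²x/dθ².
d²x/dθ² = −r cosθ − r²(cos2θ)/√u − r⁴ sin²2θ/(4u^{3/2}),  u = L² − r² sin²θ = 0.0328645 m².
Substituting r = 0.0523 m, L = 0.1848 m, θ = 136.7°: d²x/dθ² = +0.036855 m.
a = ω²·d²x/dθ² = (287.1)²·(+0.036855) = +3038.7 m/s²;  |a| = 3038.7 m/s².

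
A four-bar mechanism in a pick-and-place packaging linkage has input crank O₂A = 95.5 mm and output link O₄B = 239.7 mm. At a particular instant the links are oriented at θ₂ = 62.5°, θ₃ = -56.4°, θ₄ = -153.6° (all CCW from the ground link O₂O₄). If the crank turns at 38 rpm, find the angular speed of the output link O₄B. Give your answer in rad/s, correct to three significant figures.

1.40

ω₂ = 3.979 rad/s (from 38 rpm).
Differentiating the loop-closure r₂e^{iθ₂}+r₃e^{iθ₃}=r₁+r₄e^{iθ₄} gives r₂ω₂e^{iθ₂}+r₃ω₃e^{iθ₃}=r₄ω₄e^{iθ₄}.
Eliminating the other unknown: ω₄ = r₂ω₂ sin(θ₂−θ₃) / [r₄ sin(θ₄−θ₃)].
Numerator sine = +0.87546; denominator sine = -0.99211.
Result = 0.0955·3.979·(+0.87546) / (0.2397·(-0.99211)) = -1.399 rad/s; magnitude 1.399 rad/s.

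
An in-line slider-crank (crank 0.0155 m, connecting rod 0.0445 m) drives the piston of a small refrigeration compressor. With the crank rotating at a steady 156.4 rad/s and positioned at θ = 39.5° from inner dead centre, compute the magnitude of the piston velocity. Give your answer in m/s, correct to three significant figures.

ω = 156.4 rad/s
For an in-line slider-crank, x = r cosθ + √(L² − r² sin²θ), so v = −rω sinθ·[1 + r cosθ/√(L² − r² sin²θ)].
With r = 0.0155 m, L = 0.0445 m, θ = 39.5°: √(L² − r² sin²θ) = 0.043394 m.
v = −0.0155·156.4·0.63608·[1 + 0.0155·0.77162/0.043394] = -1.967 m/s.
|v| = 1.967 m/s.

1.97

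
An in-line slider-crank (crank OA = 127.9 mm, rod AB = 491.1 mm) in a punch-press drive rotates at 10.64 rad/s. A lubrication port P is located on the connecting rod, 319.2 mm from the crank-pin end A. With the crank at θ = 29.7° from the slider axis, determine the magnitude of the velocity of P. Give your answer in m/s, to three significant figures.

0.878

ω = 10.64 rad/s.  Crank-pin speed |V_A| = rω = 1.3609 m/s, perpendicular to OA.
Rod angle: sinφ = −(r/L) sinθ ⇒ φ = -7.414°; ω_rod = −rω cosθ/√(L²−r²sin²θ) = -2.4273 rad/s.
V_P = V_A + ω_rod × AP, with AP = 0.3192 m along the rod.
Components: V_Px = −rω sinθ − a·ω_rod·sinφ = -0.77422 m/s;  V_Py = rω cosθ + a·ω_rod·cosφ = +0.41376 m/s.
|V_P| = √(V_Px² + V_Py²) = 0.87785 m/s.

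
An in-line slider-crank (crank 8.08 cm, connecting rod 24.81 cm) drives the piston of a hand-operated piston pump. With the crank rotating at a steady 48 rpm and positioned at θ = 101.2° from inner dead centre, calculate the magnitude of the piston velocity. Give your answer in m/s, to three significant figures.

0.372

ω = 2π·48/60 = 5.027 rad/s
For an in-line slider-crank, x = r cosθ + √(L² − r² sin²θ), so v = −rω sinθ·[1 + r cosθ/√(L² − r² sin²θ)].
With r = 0.0808 m, L = 0.2481 m, θ = 101.2°: √(L² − r² sin²θ) = 0.2351 m.
v = −0.0808·5.027·0.98096·[1 + 0.0808·-0.19423/0.2351] = -0.37181 m/s.
|v| = 0.37181 m/s.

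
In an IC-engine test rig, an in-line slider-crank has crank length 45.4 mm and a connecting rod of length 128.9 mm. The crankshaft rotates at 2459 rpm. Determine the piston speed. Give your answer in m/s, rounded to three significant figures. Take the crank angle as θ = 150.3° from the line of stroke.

ω = 2π·2459/60 = 257.5 rad/s
For an in-line slider-crank, x = r cosθ + √(L² − r² sin²θ), so v = −rω sinθ·[1 + r cosθ/√(L² − r² sin²θ)].
With r = 0.0454 m, L = 0.1289 m, θ = 150.3°: √(L² − r² sin²θ) = 0.12692 m.
v = −0.0454·257.5·0.49546·[1 + 0.0454·-0.86863/0.12692] = -3.9926 m/s.
|v| = 3.9926 m/s.

3.99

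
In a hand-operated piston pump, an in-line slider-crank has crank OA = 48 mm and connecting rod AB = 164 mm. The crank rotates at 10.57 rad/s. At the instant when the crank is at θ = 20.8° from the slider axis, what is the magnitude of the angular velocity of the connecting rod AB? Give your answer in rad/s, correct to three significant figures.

2.91

ω = 10.57 rad/s
The rod makes angle φ with the slider axis where L sinφ = r sinθ; differentiating, L cosφ·φ̇ = r ω cosθ.
L cosφ = √(L² − r² sin²θ) = 0.16311 m.
|ω_rod| = r ω |cosθ| / √(L² − r² sin²θ) = 0.048·10.57·0.93483/0.16311 = 2.9078 rad/s.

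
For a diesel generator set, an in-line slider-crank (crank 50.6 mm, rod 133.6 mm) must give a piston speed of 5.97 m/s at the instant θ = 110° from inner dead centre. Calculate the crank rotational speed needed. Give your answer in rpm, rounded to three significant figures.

1390

For an in-line slider-crank, |v_piston| = rω|sinθ|·[1 + r cosθ/√(L² − r² sin²θ)].
With r = 0.0506 m, L = 0.1336 m, θ = 110°: the bracketed kinematic factor |dx/dθ| = 0.040958 m.
ω = v/|dx/dθ| = 5.97/0.040958 = 145.76 rad/s.
N = 60ω/(2π) = 1391.9 rpm.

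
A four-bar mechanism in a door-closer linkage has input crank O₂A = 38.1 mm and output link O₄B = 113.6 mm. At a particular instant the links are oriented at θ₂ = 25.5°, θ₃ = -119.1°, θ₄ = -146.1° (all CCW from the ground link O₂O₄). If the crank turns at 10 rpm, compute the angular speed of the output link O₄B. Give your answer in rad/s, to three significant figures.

ω₂ = 1.047 rad/s (from 10 rpm).
Differentiating the loop-closure r₂e^{iθ₂}+r₃e^{iθ₃}=r₁+r₄e^{iθ₄} gives r₂ω₂e^{iθ₂}+r₃ω₃e^{iθ₃}=r₄ω₄e^{iθ₄}.
Eliminating the other unknown: ω₄ = r₂ω₂ sin(θ₂−θ₃) / [r₄ sin(θ₄−θ₃)].
Numerator sine = +0.57928; denominator sine = -0.45399.
Result = 0.0381·1.047·(+0.57928) / (0.1136·(-0.45399)) = -0.44814 rad/s; magnitude 0.44814 rad/s.

0.448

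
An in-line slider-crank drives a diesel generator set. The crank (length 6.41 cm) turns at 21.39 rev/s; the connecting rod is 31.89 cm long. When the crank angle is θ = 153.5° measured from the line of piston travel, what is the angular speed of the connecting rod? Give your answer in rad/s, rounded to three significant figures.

ω = 134.4 rad/s (converted from 21.39 rev/s).
The rod makes angle φ with the slider axis where L sinφ = r sinθ; differentiating, L cosφ·φ̇ = r ω cosθ.
L cosφ = √(L² − r² sin²θ) = 0.31761 m.
|ω_rod| = r ω |cosθ| / √(L² − r² sin²θ) = 0.0641·134.4·0.89493/0.31761 = 24.274 rad/s.

24.3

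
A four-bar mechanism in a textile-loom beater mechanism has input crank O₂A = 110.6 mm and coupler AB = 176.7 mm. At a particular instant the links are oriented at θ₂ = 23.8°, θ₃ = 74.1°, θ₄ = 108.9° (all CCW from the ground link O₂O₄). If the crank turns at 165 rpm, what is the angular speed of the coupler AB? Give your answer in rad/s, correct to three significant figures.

18.9

ω₂ = 17.28 rad/s (from 165 rpm).
Differentiating the loop-closure r₂e^{iθ₂}+r₃e^{iθ₃}=r₁+r₄e^{iθ₄} gives r₂ω₂e^{iθ₂}+r₃ω₃e^{iθ₃}=r₄ω₄e^{iθ₄}.
Eliminating the other unknown: ω₃ = r₂ω₂ sin(θ₄−θ₂) / [r₃ sin(θ₃−θ₄)].
Numerator sine = +0.99635; denominator sine = -0.57071.
Result = 0.1106·17.28·(+0.99635) / (0.1767·(-0.57071)) = -18.881 rad/s; magnitude 18.881 rad/s.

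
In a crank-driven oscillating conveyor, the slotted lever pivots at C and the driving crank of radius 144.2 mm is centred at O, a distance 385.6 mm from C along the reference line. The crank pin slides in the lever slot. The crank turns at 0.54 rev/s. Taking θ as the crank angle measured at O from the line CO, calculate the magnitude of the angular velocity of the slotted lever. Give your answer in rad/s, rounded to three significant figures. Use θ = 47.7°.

0.808

ω = 3.393 rad/s (from 0.54 rev/s).
Crank pin A relative to C: A = (d + r cosθ, r sinθ); lever angle φ = atan2(r sinθ, d + r cosθ).
Differentiating tanφ: φ̇ = rω(d cosθ + r)/(d² + r² + 2dr cosθ).
d² + r² + 2dr cosθ = |CA|² = 0.244325 m²;  d cosθ + r = +0.40371 m.
|ω_lever| = |0.1442·3.393·+0.40371| / 0.244325 = 0.80843 rad/s.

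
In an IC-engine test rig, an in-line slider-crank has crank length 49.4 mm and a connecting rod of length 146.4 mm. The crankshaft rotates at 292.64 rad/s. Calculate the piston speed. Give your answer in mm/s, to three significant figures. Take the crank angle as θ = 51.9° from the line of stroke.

13800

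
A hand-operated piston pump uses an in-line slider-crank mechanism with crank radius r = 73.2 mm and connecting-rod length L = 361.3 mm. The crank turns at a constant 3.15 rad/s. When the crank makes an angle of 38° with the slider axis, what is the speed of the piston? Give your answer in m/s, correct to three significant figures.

0.165

ω = 3.15 rad/s
For an in-line slider-crank, x = r cosθ + √(L² − r² sin²θ), so v = −rω sinθ·[1 + r cosθ/√(L² − r² sin²θ)].
With r = 0.0732 m, L = 0.3613 m, θ = 38°: √(L² − r² sin²θ) = 0.35848 m.
v = −0.0732·3.15·0.61566·[1 + 0.0732·0.78801/0.35848] = -0.1648 m/s.
|v| = 0.1648 m/s.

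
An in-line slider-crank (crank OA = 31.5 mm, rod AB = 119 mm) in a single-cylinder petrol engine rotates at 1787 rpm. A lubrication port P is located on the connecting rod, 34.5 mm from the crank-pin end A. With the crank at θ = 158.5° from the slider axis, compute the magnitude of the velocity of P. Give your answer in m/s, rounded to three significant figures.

4.38

ω = 187.1 rad/s.  Crank-pin speed |V_A| = rω = 5.8947 m/s, perpendicular to OA.
Rod angle: sinφ = −(r/L) sinθ ⇒ φ = -5.567°; ω_rod = −rω cosθ/√(L²−r²sin²θ) = +46.307 rad/s.
V_P = V_A + ω_rod × AP, with AP = 0.0345 m along the rod.
Components: V_Px = −rω sinθ − a·ω_rod·sinφ = -2.0054 m/s;  V_Py = rω cosθ + a·ω_rod·cosφ = -3.8945 m/s.
|V_P| = √(V_Px² + V_Py²) = 4.3805 m/s.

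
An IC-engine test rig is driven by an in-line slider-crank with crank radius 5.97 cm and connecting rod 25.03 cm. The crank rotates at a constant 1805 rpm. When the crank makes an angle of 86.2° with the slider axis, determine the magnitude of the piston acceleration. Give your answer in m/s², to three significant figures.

378

ω = 2π·1805/60 = 189 rad/s
x(θ) = r cosθ + √(L² − r² sin²θ); with ω constant, a = ω²·d²x/dθ².
d²x/dθ² = −r cosθ − r²(cos2θ)/√u − r⁴ sin²2θ/(4u^{3/2}),  u = L² − r² sin²θ = 0.0591017 m².
Substituting r = 0.0597 m, L = 0.2503 m, θ = 86.2°: d²x/dθ² = +0.010571 m.
a = ω²·d²x/dθ² = (189)²·(+0.010571) = +377.69 m/s²;  |a| = 377.69 m/s².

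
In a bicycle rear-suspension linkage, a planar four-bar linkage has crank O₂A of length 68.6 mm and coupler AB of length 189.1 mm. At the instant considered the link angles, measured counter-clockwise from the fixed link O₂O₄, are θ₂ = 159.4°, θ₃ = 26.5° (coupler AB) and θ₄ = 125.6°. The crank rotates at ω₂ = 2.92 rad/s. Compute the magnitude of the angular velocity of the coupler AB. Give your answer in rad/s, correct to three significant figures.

0.597

ω₂ = 2.92 rad/s
Differentiating the loop-closure r₂e^{iθ₂}+r₃e^{iθ₃}=r₁+r₄e^{iθ₄} gives r₂ω₂e^{iθ₂}+r₃ω₃e^{iθ₃}=r₄ω₄e^{iθ₄}.
Eliminating the other unknown: ω₃ = r₂ω₂ sin(θ₄−θ₂) / [r₃ sin(θ₃−θ₄)].
Numerator sine = -0.55630; denominator sine = -0.98741.
Result = 0.0686·2.92·(-0.55630) / (0.1891·(-0.98741)) = +0.59679 rad/s; magnitude 0.59679 rad/s.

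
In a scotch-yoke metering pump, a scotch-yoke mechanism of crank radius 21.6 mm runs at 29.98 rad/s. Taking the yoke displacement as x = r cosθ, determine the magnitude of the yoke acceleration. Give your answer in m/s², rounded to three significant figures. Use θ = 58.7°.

10.1

ω = 29.98 rad/s
x = r cosθ ⇒ ẍ = −rω² cosθ (ω constant).
|a| = rω²|cosθ| = 0.0216·(29.98)²·|cos 58.7°| = 10.086 m/s².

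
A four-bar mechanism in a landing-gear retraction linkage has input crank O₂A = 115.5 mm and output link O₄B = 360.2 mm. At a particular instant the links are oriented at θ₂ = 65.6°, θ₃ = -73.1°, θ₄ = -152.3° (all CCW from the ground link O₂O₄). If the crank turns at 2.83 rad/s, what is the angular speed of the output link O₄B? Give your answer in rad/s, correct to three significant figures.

ω₂ = 2.83 rad/s
Differentiating the loop-closure r₂e^{iθ₂}+r₃e^{iθ₃}=r₁+r₄e^{iθ₄} gives r₂ω₂e^{iθ₂}+r₃ω₃e^{iθ₃}=r₄ω₄e^{iθ₄}.
Eliminating the other unknown: ω₄ = r₂ω₂ sin(θ₂−θ₃) / [r₄ sin(θ₄−θ₃)].
Numerator sine = +0.66000; denominator sine = -0.98229.
Result = 0.1155·2.83·(+0.66000) / (0.3602·(-0.98229)) = -0.60972 rad/s; magnitude 0.60972 rad/s.

0.610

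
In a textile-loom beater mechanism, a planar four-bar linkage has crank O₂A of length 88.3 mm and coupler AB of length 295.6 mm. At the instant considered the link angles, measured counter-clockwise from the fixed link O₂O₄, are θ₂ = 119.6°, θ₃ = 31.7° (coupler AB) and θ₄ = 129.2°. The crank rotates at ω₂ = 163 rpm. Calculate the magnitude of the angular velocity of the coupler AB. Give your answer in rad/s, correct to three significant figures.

0.858

ω₂ = 17.07 rad/s (from 163 rpm).
Differentiating the loop-closure r₂e^{iθ₂}+r₃e^{iθ₃}=r₁+r₄e^{iθ₄} gives r₂ω₂e^{iθ₂}+r₃ω₃e^{iθ₃}=r₄ω₄e^{iθ₄}.
Eliminating the other unknown: ω₃ = r₂ω₂ sin(θ₄−θ₂) / [r₃ sin(θ₃−θ₄)].
Numerator sine = +0.16677; denominator sine = -0.99144.
Result = 0.0883·17.07·(+0.16677) / (0.2956·(-0.99144)) = -0.85767 rad/s; magnitude 0.85767 rad/s.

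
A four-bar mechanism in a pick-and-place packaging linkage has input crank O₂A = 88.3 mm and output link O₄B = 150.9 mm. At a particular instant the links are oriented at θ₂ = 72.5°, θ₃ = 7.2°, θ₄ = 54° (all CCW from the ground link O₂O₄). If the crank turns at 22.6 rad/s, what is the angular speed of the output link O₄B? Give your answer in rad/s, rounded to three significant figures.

ω₂ = 22.6 rad/s
Differentiating the loop-closure r₂e^{iθ₂}+r₃e^{iθ₃}=r₁+r₄e^{iθ₄} gives r₂ω₂e^{iθ₂}+r₃ω₃e^{iθ₃}=r₄ω₄e^{iθ₄}.
Eliminating the other unknown: ω₄ = r₂ω₂ sin(θ₂−θ₃) / [r₄ sin(θ₄−θ₃)].
Numerator sine = +0.90851; denominator sine = +0.72897.
Result = 0.0883·22.6·(+0.90851) / (0.1509·(+0.72897)) = +16.482 rad/s; magnitude 16.482 rad/s.

16.5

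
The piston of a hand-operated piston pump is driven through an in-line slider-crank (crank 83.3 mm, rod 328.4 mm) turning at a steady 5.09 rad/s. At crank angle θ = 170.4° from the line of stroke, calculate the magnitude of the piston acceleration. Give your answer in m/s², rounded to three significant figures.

1.61

ω = 5.09 rad/s
x(θ) = r cosθ + √(L² − r² sin²θ); with ω constant, a = ω²·d²x/dθ².
d²x/dθ² = −r cosθ − r²(cos2θ)/√u − r⁴ sin²2θ/(4u^{3/2}),  u = L² − r² sin²θ = 0.107654 m².
Substituting r = 0.0833 m, L = 0.3284 m, θ = 170.4°: d²x/dθ² = +0.062125 m.
a = ω²·d²x/dθ² = (5.09)²·(+0.062125) = +1.6095 m/s²;  |a| = 1.6095 m/s².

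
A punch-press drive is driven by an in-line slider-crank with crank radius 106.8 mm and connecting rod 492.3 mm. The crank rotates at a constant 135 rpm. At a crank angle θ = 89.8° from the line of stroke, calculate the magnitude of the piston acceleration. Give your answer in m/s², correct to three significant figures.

4.67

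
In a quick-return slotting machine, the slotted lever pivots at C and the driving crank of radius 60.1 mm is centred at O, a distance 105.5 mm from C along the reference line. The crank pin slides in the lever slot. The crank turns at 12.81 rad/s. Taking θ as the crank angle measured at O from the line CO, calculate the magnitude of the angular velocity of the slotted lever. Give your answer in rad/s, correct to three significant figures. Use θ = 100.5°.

ω = 12.81 rad/s
Crank pin A relative to C: A = (d + r cosθ, r sinθ); lever angle φ = atan2(r sinθ, d + r cosθ).
Differentiating tanφ: φ̇ = rω(d cosθ + r)/(d² + r² + 2dr cosθ).
d² + r² + 2dr cosθ = |CA|² = 0.0124313 m²;  d cosθ + r = +0.040874 m.
|ω_lever| = |0.0601·12.81·+0.040874| / 0.0124313 = 2.5314 rad/s.

2.53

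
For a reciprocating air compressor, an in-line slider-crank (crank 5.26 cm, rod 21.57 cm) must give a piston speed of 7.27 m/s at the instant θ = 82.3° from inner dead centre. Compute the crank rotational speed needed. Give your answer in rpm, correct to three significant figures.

For an in-line slider-crank, |v_piston| = rω|sinθ|·[1 + r cosθ/√(L² − r² sin²θ)].
With r = 0.0526 m, L = 0.2157 m, θ = 82.3°: the bracketed kinematic factor |dx/dθ| = 0.053881 m.
ω = v/|dx/dθ| = 7.27/0.053881 = 134.93 rad/s.
N = 60ω/(2π) = 1288.5 rpm.

1290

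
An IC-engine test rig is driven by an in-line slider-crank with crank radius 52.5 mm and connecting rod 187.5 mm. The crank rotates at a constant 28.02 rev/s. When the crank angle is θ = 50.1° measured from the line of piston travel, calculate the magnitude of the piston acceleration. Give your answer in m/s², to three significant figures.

970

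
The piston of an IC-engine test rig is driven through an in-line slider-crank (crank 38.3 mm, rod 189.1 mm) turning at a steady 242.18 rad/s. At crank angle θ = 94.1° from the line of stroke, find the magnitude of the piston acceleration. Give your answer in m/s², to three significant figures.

620

ω = 242.2 rad/s
x(θ) = r cosθ + √(L² − r² sin²θ); with ω constant, a = ω²·d²x/dθ².
d²x/dθ² = −r cosθ − r²(cos2θ)/√u − r⁴ sin²2θ/(4u^{3/2}),  u = L² − r² sin²θ = 0.0342994 m².
Substituting r = 0.0383 m, L = 0.1891 m, θ = 94.1°: d²x/dθ² = +0.010576 m.
a = ω²·d²x/dθ² = (242.2)²·(+0.010576) = +620.31 m/s²;  |a| = 620.31 m/s².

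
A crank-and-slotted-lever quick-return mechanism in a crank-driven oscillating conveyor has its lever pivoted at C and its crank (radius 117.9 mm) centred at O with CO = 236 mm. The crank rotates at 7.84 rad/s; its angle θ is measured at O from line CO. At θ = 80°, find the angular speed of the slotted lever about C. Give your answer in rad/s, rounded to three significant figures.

1.85

ω = 7.84 rad/s
Crank pin A relative to C: A = (d + r cosθ, r sinθ); lever angle φ = atan2(r sinθ, d + r cosθ).
Differentiating tanφ: φ̇ = rω(d cosθ + r)/(d² + r² + 2dr cosθ).
d² + r² + 2dr cosθ = |CA|² = 0.0792597 m²;  d cosθ + r = +0.15888 m.
|ω_lever| = |0.1179·7.84·+0.15888| / 0.0792597 = 1.8529 rad/s.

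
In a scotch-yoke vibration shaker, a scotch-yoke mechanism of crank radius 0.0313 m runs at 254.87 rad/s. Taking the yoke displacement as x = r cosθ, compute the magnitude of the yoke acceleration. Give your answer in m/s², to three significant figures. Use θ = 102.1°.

426

ω = 254.9 rad/s
x = r cosθ ⇒ ẍ = −rω² cosθ (ω constant).
|a| = rω²|cosθ| = 0.0313·(254.9)²·|cos 102.1°| = 426.2 m/s².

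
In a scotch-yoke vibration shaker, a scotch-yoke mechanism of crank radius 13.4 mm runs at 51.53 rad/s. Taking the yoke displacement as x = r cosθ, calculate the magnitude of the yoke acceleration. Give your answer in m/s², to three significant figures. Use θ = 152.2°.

31.5

ω = 51.53 rad/s
x = r cosθ ⇒ ẍ = −rω² cosθ (ω constant).
|a| = rω²|cosθ| = 0.0134·(51.53)²·|cos 152.2°| = 31.475 m/s².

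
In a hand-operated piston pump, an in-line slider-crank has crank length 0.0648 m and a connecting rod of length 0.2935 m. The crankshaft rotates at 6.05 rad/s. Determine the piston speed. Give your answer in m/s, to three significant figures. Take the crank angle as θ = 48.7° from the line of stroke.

ω = 6.05 rad/s
For an in-line slider-crank, x = r cosθ + √(L² − r² sin²θ), so v = −rω sinθ·[1 + r cosθ/√(L² − r² sin²θ)].
With r = 0.0648 m, L = 0.2935 m, θ = 48.7°: √(L² − r² sin²θ) = 0.28943 m.
v = −0.0648·6.05·0.75126·[1 + 0.0648·0.66000/0.28943] = -0.33805 m/s.
|v| = 0.33805 m/s.

0.338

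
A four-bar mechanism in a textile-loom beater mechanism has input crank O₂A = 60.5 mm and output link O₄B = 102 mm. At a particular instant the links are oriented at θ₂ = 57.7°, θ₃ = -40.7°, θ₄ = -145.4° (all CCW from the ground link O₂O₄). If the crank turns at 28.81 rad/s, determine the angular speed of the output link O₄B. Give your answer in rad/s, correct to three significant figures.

17.5

ω₂ = 28.81 rad/s
Differentiating the loop-closure r₂e^{iθ₂}+r₃e^{iθ₃}=r₁+r₄e^{iθ₄} gives r₂ω₂e^{iθ₂}+r₃ω₃e^{iθ₃}=r₄ω₄e^{iθ₄}.
Eliminating the other unknown: ω₄ = r₂ω₂ sin(θ₂−θ₃) / [r₄ sin(θ₄−θ₃)].
Numerator sine = +0.98927; denominator sine = -0.96727.
Result = 0.0605·28.81·(+0.98927) / (0.102·(-0.96727)) = -17.477 rad/s; magnitude 17.477 rad/s.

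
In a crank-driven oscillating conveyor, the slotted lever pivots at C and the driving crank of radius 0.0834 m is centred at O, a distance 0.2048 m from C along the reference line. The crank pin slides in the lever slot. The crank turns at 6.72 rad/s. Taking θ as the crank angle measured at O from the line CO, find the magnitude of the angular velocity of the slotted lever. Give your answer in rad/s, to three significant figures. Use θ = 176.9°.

ω = 6.72 rad/s
Crank pin A relative to C: A = (d + r cosθ, r sinθ); lever angle φ = atan2(r sinθ, d + r cosθ).
Differentiating tanφ: φ̇ = rω(d cosθ + r)/(d² + r² + 2dr cosθ).
d² + r² + 2dr cosθ = |CA|² = 0.0147879 m²;  d cosθ + r = -0.1211 m.
|ω_lever| = |0.0834·6.72·-0.1211| / 0.0147879 = 4.5896 rad/s.

4.59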